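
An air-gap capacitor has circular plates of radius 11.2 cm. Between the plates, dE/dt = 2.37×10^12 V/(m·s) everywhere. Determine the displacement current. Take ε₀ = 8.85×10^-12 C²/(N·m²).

0.827 A

I_d = ε₀ A (dE/dt) = (8.85×10^-12)(0.03941 m²)(2.37×10^12) = 0.827 A.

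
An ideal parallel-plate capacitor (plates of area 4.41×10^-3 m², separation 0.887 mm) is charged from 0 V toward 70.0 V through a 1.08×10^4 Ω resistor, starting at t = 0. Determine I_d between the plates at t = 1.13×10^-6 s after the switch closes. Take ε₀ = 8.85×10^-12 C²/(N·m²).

C = ε₀A/d = (8.85×10^-12)(4.41×10^-3)/(8.87×10^-4) = 4.400×10^-11 F and τ = RC = 4.752×10^-7 s. I_d in the gap equals the RC charging current.
I_d(t) = (V₀/R) e^(−t/τ) = 6.481×10^-3 · e^(−2.378) = 6.01×10^-4 A.

6.01×10^-4 A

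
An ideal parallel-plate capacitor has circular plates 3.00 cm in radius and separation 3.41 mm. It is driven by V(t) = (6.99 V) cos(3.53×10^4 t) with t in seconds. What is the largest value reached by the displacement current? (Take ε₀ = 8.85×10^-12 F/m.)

1.81×10^-6 A

(dE/dt)_max = V₀ω/d = 7.236×10^7 V/(m·s); ω = 3.53×10^4 rad/s.
I_d,max = ε₀ A (dE/dt)_max = (8.85×10^-12)(2.827×10^-3)(7.236×10^7) = 1.81×10^-6 A.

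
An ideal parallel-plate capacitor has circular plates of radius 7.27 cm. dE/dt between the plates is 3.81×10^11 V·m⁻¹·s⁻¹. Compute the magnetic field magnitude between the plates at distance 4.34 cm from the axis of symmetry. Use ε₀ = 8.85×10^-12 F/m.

9.19×10^-8 T

I_d = ε₀ dΦ_E/dt = ε₀ πR² (dE/dt) = (8.85×10^-12)(0.01660)(3.81×10^11) = 0.05597 A through the full plate area.
∮B·dl = μ₀ I_d,enc with I_d,enc = I_d r²/R² = 0.01995 A; so B = μ₀ I_d,enc/(2πr) = 9.19×10^-8 T.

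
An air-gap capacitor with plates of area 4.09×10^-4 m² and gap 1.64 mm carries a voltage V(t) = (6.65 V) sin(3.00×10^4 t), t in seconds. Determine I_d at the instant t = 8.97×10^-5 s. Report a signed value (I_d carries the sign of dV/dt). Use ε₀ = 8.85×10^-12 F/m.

-3.96×10^-7 A

dE/dt = (V₀ω/d)·cos(ωt) with ωt = 2.691 rad: (6.65)(3.00×10^4)(-0.9002)/(1.64×10^-3) = -1.095×10^8 V/(m·s).
I_d = ε₀ A dE/dt = (8.85×10^-12)(4.09×10^-4)(-1.095×10^8) = -3.96×10^-7 A.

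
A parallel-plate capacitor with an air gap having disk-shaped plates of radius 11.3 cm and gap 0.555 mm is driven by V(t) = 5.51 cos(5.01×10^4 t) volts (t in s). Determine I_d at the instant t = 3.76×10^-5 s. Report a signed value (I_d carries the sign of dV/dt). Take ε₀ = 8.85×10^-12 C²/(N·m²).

C = ε₀A/d = (8.85×10^-12)(0.04011)/(5.55×10^-4) = 6.396×10^-10 F. dV/dt = V₀ω·−sin(ωt); at ωt = 1.88376 rad this factor is -0.9514.
I_d = C dV/dt = (6.396×10^-10)(5.51)(5.01×10^4)(-0.9514) = -1.68×10^-4 A.

-1.68×10^-4 A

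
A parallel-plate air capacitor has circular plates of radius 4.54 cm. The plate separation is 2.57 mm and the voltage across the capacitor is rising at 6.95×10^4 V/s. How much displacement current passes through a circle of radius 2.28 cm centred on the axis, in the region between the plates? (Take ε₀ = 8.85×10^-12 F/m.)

I_d = C dV/dt with C = ε₀πR²/d = 2.230×10^-11 F, so I_d = (2.230×10^-11)(6.95×10^4) = 1.550×10^-6 A.
The field is uniform, so I_d,enc = I_d (r/R)² = (1.550×10^-6)(2.28/4.54)² = 3.91×10^-7 A.

3.91×10^-7 A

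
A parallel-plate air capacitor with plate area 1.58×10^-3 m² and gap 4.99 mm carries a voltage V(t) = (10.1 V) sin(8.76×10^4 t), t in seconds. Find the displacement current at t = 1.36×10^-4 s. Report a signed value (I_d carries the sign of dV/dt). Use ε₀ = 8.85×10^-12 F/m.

1.97×10^-6 A

C = ε₀A/d = (8.85×10^-12)(1.58×10^-3)/(4.99×10^-3) = 2.802×10^-12 F. dV/dt = V₀ω·cos(ωt); at ωt = 11.9136 rad this factor is 0.7944.
I_d = C dV/dt = (2.802×10^-12)(10.1)(8.76×10^4)(0.7944) = 1.97×10^-6 A.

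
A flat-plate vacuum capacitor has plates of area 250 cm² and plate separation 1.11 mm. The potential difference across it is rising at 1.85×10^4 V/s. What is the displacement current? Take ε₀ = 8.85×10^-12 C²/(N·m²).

3.69×10^-6 A

C = ε₀A/d = (8.85×10^-12)(0.0250)/(1.11×10^-3) = 1.993×10^-10 F.
I_d = C dV/dt = (1.993×10^-10)(1.85×10^4) = 3.69×10^-6 A.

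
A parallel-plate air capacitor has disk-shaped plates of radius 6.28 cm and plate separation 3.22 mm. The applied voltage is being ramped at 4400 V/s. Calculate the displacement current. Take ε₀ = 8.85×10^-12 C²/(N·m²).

The field between the plates is E = V/d, so dE/dt = (4400)/(3.22×10^-3 m) = 1.366×10^6 V/(m·s).
I_d = ε₀ A (dE/dt) = (8.85×10^-12)(0.01239)(1.366×10^6) = 1.50×10^-7 A.

1.50×10^-7 A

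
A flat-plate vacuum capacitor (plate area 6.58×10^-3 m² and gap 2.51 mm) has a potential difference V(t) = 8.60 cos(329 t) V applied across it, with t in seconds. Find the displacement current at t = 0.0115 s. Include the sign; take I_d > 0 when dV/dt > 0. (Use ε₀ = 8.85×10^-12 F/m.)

dV/dt = (8.60)(329)·−sin(3.7835) = 1694 V/s.
I_d = C dV/dt with C = ε₀A/d = (8.85×10^-12)(6.58×10^-3)/(2.51×10^-3) = 2.320×10^-11 F, so I_d = (2.320×10^-11)(1694) = 3.93×10^-8 A.

3.93×10^-8 A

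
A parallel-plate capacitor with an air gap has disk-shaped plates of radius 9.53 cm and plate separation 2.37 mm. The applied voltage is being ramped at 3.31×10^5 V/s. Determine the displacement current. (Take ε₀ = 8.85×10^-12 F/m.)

3.53×10^-5 A

The field between the plates is E = V/d, so dE/dt = (3.31×10^5)/(2.37×10^-3 m) = 1.397×10^8 V/(m·s).
I_d = ε₀ A (dE/dt) = (8.85×10^-12)(0.02853)(1.397×10^8) = 3.53×10^-5 A.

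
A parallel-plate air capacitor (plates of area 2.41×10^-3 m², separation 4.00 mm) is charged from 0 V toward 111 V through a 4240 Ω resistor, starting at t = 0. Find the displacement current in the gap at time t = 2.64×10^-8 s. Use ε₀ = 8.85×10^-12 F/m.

With C = ε₀A/d = (8.85×10^-12)(2.41×10^-3)/(4.00×10^-3) = 5.332×10^-12 F, the time constant is τ = RC = 2.261×10^-8 s, so t/τ = 1.168 and e^(−t/τ) = 0.3110.
I_d = I_cond = (V₀/R) e^(−t/τ) = (0.02618)(0.3110) = 8.14×10^-3 A.

8.14×10^-3 A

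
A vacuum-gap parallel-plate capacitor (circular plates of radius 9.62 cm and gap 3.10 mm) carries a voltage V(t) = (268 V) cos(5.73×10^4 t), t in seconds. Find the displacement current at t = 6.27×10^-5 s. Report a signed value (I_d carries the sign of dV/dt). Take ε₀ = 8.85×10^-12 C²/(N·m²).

dV/dt = (268)(5.73×10^4)·−sin(3.59271) = 6.695×10^6 V/s.
I_d = C dV/dt with C = ε₀A/d = (8.85×10^-12)(0.02907)/(3.10×10^-3) = 8.299×10^-11 F, so I_d = (8.299×10^-11)(6.695×10^6) = 5.56×10^-4 A.

5.56×10^-4 A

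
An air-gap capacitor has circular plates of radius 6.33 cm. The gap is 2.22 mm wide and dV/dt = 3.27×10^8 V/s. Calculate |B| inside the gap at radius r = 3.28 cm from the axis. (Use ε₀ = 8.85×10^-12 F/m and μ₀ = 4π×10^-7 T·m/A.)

dE/dt = (dV/dt)/d = 1.473×10^11 V/(m·s); I_d = ε₀(πR²)(dE/dt) = (8.85×10^-12)(0.01259)(1.473×10^11) = 0.01641 A.
For r < R the Ampère–Maxwell law gives B(2πr) = μ₀ I_d (r²/R²), so B = μ₀ I_d r/(2πR²) = (4π×10^-7)(0.01641)(0.0328)/(2π·0.0633²) = 2.69×10^-8 T.

2.69×10^-8 T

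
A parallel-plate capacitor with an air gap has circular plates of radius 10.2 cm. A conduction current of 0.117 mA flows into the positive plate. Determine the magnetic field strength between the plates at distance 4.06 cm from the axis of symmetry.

9.13×10^-11 T

By continuity the displacement current in the gap matches the conduction current: I_d = 1.17×10^-4 A.
∮B·dl = μ₀ I_d,enc with I_d,enc = I_d r²/R² = 1.854×10^-5 A; so B = μ₀ I_d,enc/(2πr) = 9.13×10^-11 T.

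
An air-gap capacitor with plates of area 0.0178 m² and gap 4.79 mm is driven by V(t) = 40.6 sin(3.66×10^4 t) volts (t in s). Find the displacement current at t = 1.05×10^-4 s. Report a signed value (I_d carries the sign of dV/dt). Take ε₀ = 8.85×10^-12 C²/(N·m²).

-3.73×10^-5 A

dE/dt = (V₀ω/d)·cos(ωt) with ωt = 3.843 rad: (40.6)(3.66×10^4)(-0.7639)/(4.79×10^-3) = -2.370×10^8 V/(m·s).
I_d = ε₀ A dE/dt = (8.85×10^-12)(0.0178)(-2.370×10^8) = -3.73×10^-5 A.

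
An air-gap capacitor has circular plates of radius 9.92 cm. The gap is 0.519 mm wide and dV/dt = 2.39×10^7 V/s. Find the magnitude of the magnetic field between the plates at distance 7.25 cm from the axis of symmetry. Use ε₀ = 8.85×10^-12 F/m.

1.86×10^-8 T

I_d = C dV/dt with C = ε₀πR²/d = 5.272×10^-10 F, so I_d = (5.272×10^-10)(2.39×10^7) = 0.01260 A.
An Ampèrian loop of radius r encloses a fraction (r/R)² of I_d. Then B·2πr = μ₀ I_d (r/R)², giving B = μ₀ I_d r/(2πR²) = 1.86×10^-8 T.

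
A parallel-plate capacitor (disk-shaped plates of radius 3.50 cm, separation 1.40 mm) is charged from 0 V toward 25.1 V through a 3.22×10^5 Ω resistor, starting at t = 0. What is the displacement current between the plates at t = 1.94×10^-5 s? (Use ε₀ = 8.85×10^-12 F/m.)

C = ε₀A/d = (8.85×10^-12)(3.848×10^-3)/(1.40×10^-3) = 2.432×10^-11 F, so τ = RC = 7.831×10^-6 s.
The conduction current is I(t) = (V₀/R) e^(−t/τ), and the displacement current between the plates equals it.
t/τ = 2.477; I_d = (25.1/3.22×10^5) · e^(−2.477) = (7.795×10^-5)(0.08399) = 6.55×10^-6 A.

6.55×10^-6 A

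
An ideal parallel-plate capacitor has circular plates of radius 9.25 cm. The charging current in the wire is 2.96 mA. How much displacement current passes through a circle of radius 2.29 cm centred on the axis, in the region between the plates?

Between the plates the displacement current equals the wire current: I_d = 2.96 mA = 2.96×10^-3 A.
Since J_d is uniform, the enclosed fraction is (r/R)² = 0.06129, giving I_d,enc = 1.81×10^-4 A.

1.81×10^-4 A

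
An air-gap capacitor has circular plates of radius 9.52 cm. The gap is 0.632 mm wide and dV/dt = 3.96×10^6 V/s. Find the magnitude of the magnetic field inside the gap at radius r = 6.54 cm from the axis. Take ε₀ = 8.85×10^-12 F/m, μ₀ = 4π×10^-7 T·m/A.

2.28×10^-9 T

dE/dt = (dV/dt)/d = 6.266×10^9 V/(m·s); I_d = ε₀(πR²)(dE/dt) = (8.85×10^-12)(0.02847)(6.266×10^9) = 1.579×10^-3 A.
For r < R the Ampère–Maxwell law gives B(2πr) = μ₀ I_d (r²/R²), so B = μ₀ I_d r/(2πR²) = (4π×10^-7)(1.579×10^-3)(0.0654)/(2π·0.0952²) = 2.28×10^-9 T.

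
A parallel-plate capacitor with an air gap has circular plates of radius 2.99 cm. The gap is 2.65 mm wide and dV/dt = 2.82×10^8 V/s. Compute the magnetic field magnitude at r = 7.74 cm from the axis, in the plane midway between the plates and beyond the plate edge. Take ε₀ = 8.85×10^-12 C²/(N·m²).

I_d = C dV/dt with C = ε₀πR²/d = 9.381×10^-12 F, so I_d = (9.381×10^-12)(2.82×10^8) = 2.645×10^-3 A.
For r ≥ R the full I_d is enclosed: B = μ₀ I_d/(2πr) = (4π×10^-7)(2.645×10^-3)/(2π·0.0774) = 6.83×10^-9 T.

6.83×10^-9 T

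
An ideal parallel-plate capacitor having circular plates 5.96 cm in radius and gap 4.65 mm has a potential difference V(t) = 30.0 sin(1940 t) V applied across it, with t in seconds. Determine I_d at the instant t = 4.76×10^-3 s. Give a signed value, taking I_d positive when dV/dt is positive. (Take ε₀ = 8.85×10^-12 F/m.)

-1.21×10^-6 A

dE/dt = (V₀ω/d)·cos(ωt) with ωt = 9.2344 rad: (30.0)(1940)(-0.9819)/(4.65×10^-3) = -1.229×10^7 V/(m·s).
I_d = ε₀ A dE/dt = (8.85×10^-12)(0.01116)(-1.229×10^7) = -1.21×10^-6 A.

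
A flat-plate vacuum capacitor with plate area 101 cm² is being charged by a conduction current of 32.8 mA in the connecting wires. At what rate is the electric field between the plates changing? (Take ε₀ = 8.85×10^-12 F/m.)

3.67×10^11 V/(m·s)

The displacement current between the plates equals the conduction current, I_d = 32.8 mA.
Then dE/dt = I_d/(ε₀A) = 3.67×10^11 V/(m·s).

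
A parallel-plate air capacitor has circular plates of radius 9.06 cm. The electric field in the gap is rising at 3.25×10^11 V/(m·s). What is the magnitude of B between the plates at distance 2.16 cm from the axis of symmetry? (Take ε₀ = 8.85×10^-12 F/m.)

I_d = ε₀ dΦ_E/dt = ε₀ πR² (dE/dt) = (8.85×10^-12)(0.02579)(3.25×10^11) = 0.07418 A through the full plate area.
For r < R the Ampère–Maxwell law gives B(2πr) = μ₀ I_d (r²/R²), so B = μ₀ I_d r/(2πR²) = (4π×10^-7)(0.07418)(0.0216)/(2π·0.0906²) = 3.90×10^-8 T.

3.90×10^-8 T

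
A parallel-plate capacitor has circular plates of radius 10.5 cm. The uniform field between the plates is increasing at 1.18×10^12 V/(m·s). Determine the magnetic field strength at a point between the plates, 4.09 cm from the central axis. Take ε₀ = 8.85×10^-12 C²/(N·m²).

2.68×10^-7 T

I_d = ε₀ dΦ_E/dt = ε₀ πR² (dE/dt) = (8.85×10^-12)(0.03464)(1.18×10^12) = 0.3617 A through the full plate area.
∮B·dl = μ₀ I_d,enc with I_d,enc = I_d r²/R² = 0.05488 A; so B = μ₀ I_d,enc/(2πr) = 2.68×10^-7 T.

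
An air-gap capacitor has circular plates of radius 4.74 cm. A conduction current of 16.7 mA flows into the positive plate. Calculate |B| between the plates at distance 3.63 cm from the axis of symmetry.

5.40×10^-8 T

Between the plates the displacement current equals the wire current: I_d = 16.7 mA = 0.0167 A.
For r < R the Ampère–Maxwell law gives B(2πr) = μ₀ I_d (r²/R²), so B = μ₀ I_d r/(2πR²) = (4π×10^-7)(0.0167)(0.0363)/(2π·0.0474²) = 5.40×10^-8 T.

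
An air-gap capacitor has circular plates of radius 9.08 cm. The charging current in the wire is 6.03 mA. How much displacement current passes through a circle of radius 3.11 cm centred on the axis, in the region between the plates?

Between the plates the displacement current equals the wire current: I_d = 6.03 mA = 6.03×10^-3 A.
Since J_d is uniform, the enclosed fraction is (r/R)² = 0.1173, giving I_d,enc = 7.07×10^-4 A.

7.07×10^-4 A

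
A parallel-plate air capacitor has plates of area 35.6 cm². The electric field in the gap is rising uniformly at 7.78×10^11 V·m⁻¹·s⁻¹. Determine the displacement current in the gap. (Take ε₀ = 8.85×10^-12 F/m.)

0.0245 A

With a uniform field, Φ_E = EA, so I_d = ε₀ A dE/dt = 0.0245 A.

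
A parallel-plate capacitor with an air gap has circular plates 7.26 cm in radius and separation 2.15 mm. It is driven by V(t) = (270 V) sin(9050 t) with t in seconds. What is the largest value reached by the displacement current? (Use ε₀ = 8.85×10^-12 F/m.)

(dE/dt)_max = V₀ω/d = 1.137×10^9 V/(m·s); ω = 9050 rad/s.
I_d,max = ε₀ A (dE/dt)_max = (8.85×10^-12)(0.01656)(1.137×10^9) = 1.67×10^-4 A.

1.67×10^-4 A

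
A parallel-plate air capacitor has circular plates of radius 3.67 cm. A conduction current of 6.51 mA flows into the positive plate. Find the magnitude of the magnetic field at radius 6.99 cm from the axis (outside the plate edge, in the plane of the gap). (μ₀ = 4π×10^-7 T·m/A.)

1.86×10^-8 T

No conduction current crosses the gap, so I_d there equals the 6.51×10^-3 A in the leads.
With r > R the enclosed displacement current is the full I_d; B = μ₀ I_d / (2πr) = 1.86×10^-8 T.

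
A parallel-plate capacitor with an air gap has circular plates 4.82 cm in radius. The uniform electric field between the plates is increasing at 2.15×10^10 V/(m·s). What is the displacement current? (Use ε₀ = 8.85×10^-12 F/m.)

1.39×10^-3 A

I_d = ε₀ A (dE/dt) = (8.85×10^-12)(7.299×10^-3 m²)(2.15×10^10) = 1.39×10^-3 A.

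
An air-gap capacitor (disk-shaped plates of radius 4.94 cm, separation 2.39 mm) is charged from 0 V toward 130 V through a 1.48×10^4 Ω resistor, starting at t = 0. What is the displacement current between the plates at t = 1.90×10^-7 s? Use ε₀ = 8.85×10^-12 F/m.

5.59×10^-3 A

C = ε₀A/d = (8.85×10^-12)(7.667×10^-3)/(2.39×10^-3) = 2.839×10^-11 F, so τ = RC = 4.202×10^-7 s.
The conduction current is I(t) = (V₀/R) e^(−t/τ), and the displacement current between the plates equals it.
t/τ = 0.4522; I_d = (130/1.48×10^4) · e^(−0.4522) = (8.784×10^-3)(0.6362) = 5.59×10^-3 A.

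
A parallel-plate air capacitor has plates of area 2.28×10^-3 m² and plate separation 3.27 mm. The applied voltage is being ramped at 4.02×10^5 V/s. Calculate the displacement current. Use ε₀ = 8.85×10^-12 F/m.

E = V/d so dE/dt = (dV/dt)/d = 1.229×10^8 V/(m·s), and I_d = ε₀ A dE/dt = (8.85×10^-12)(2.28×10^-3)(1.229×10^8) = 2.48×10^-6 A.

2.48×10^-6 A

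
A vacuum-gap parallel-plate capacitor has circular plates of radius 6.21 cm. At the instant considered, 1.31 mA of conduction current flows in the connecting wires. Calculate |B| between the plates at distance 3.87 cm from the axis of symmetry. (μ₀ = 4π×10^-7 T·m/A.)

No conduction current crosses the gap, so I_d there equals the 1.31×10^-3 A in the leads.
For r < R the Ampère–Maxwell law gives B(2πr) = μ₀ I_d (r²/R²), so B = μ₀ I_d r/(2πR²) = (4π×10^-7)(1.31×10^-3)(0.0387)/(2π·0.0621²) = 2.63×10^-9 T.

2.63×10^-9 T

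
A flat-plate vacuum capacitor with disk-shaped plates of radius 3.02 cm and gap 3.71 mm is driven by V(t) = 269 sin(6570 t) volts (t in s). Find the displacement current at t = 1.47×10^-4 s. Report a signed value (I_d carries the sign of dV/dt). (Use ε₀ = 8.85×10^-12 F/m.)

6.87×10^-6 A

dE/dt = (V₀ω/d)·cos(ωt) with ωt = 0.96579 rad: (269)(6570)(0.5688)/(3.71×10^-3) = 2.710×10^8 V/(m·s).
I_d = ε₀ A dE/dt = (8.85×10^-12)(2.865×10^-3)(2.710×10^8) = 6.87×10^-6 A.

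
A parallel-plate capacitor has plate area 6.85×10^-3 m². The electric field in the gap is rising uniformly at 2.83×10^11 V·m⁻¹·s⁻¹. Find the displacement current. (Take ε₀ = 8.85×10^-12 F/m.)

0.0172 A

The displacement current is ε₀ times dΦ_E/dt = ε₀ A dE/dt = (8.85×10^-12)(6.85×10^-3)(2.83×10^11) = 0.0172 A.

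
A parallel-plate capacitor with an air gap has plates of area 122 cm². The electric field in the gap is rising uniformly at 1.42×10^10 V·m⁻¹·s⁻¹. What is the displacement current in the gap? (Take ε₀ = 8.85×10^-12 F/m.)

With a uniform field, Φ_E = EA, so I_d = ε₀ A dE/dt = 1.53×10^-3 A.

1.53×10^-3 A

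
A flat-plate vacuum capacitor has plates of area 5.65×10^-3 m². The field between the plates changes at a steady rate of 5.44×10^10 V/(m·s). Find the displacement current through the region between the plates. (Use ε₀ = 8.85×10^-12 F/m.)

With a uniform field, Φ_E = EA, so I_d = ε₀ A dE/dt = 2.72×10^-3 A.

2.72×10^-3 A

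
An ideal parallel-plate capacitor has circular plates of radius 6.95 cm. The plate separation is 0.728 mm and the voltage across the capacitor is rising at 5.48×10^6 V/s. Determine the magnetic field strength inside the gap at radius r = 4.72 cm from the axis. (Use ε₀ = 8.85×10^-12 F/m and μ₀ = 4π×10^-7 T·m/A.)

I_d = C dV/dt with C = ε₀πR²/d = 1.844×10^-10 F, so I_d = (1.844×10^-10)(5.48×10^6) = 1.011×10^-3 A.
∮B·dl = μ₀ I_d,enc with I_d,enc = I_d r²/R² = 4.663×10^-4 A; so B = μ₀ I_d,enc/(2πr) = 1.98×10^-9 T.

1.98×10^-9 T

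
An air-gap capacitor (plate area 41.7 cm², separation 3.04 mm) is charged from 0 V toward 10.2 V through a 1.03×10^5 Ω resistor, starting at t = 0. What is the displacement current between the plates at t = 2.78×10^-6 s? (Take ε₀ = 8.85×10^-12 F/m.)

1.07×10^-5 A

C = ε₀A/d = (8.85×10^-12)(4.17×10^-3)/(3.04×10^-3) = 1.214×10^-11 F, so τ = RC = 1.250×10^-6 s.
The conduction current is I(t) = (V₀/R) e^(−t/τ), and the displacement current between the plates equals it.
t/τ = 2.224; I_d = (10.2/1.03×10^5) · e^(−2.224) = (9.903×10^-5)(0.1082) = 1.07×10^-5 A.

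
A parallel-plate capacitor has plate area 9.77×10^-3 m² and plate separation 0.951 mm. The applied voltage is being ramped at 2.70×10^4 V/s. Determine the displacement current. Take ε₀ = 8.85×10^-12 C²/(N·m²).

2.45×10^-6 A

C = ε₀A/d = (8.85×10^-12)(9.77×10^-3)/(9.51×10^-4) = 9.092×10^-11 F.
I_d = C dV/dt = (9.092×10^-11)(2.70×10^4) = 2.45×10^-6 A.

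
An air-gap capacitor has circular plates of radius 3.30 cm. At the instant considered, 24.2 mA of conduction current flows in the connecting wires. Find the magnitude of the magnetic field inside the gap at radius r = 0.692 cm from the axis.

3.08×10^-8 T

Between the plates the displacement current equals the wire current: I_d = 24.2 mA = 0.0242 A.
∮B·dl = μ₀ I_d,enc with I_d,enc = I_d r²/R² = 1.064×10^-3 A; so B = μ₀ I_d,enc/(2πr) = 3.08×10^-8 T.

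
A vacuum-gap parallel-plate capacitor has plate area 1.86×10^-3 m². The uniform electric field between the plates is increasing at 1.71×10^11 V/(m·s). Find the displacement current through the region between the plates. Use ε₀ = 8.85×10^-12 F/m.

2.81×10^-3 A

With a uniform field, Φ_E = EA, so I_d = ε₀ A dE/dt = 2.81×10^-3 A.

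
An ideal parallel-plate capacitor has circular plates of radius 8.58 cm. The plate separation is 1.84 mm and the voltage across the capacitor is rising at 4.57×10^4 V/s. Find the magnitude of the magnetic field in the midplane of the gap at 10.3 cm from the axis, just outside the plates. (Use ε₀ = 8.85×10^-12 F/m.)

With E = V/d, dE/dt = 2.484×10^7 V/(m·s) and πR² = 0.02313 m², giving I_d = ε₀ πR² dE/dt = 5.085×10^-6 A.
With r > R the enclosed displacement current is the full I_d; B = μ₀ I_d / (2πr) = 9.87×10^-12 T.

9.87×10^-12 T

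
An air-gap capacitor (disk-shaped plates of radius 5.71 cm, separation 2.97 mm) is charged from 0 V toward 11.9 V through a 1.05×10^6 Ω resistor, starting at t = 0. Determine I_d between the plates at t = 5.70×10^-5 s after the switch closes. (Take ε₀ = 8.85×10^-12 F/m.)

With C = ε₀A/d = (8.85×10^-12)(0.01024)/(2.97×10^-3) = 3.051×10^-11 F, the time constant is τ = RC = 3.204×10^-5 s, so t/τ = 1.779 and e^(−t/τ) = 0.1688.
I_d = I_cond = (V₀/R) e^(−t/τ) = (1.133×10^-5)(0.1688) = 1.91×10^-6 A.

1.91×10^-6 A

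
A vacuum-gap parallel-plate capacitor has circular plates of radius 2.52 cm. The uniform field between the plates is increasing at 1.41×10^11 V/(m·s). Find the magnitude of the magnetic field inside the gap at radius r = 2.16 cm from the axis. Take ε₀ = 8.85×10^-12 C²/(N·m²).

Through the whole plate area (πR² = 1.995×10^-3 m²), I_d = ε₀ πR² dE/dt = 2.489×10^-3 A.
For r < R the Ampère–Maxwell law gives B(2πr) = μ₀ I_d (r²/R²), so B = μ₀ I_d r/(2πR²) = (4π×10^-7)(2.489×10^-3)(0.0216)/(2π·0.0252²) = 1.69×10^-8 T.

1.69×10^-8 T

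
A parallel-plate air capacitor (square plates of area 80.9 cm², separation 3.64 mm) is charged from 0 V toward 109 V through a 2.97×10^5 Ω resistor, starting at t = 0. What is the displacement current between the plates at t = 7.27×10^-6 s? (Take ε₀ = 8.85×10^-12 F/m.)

C = ε₀A/d = (8.85×10^-12)(8.09×10^-3)/(3.64×10^-3) = 1.967×10^-11 F, so τ = RC = 5.842×10^-6 s.
The conduction current is I(t) = (V₀/R) e^(−t/τ), and the displacement current between the plates equals it.
t/τ = 1.244; I_d = (109/2.97×10^5) · e^(−1.244) = (3.670×10^-4)(0.2882) = 1.06×10^-4 A.

1.06×10^-4 A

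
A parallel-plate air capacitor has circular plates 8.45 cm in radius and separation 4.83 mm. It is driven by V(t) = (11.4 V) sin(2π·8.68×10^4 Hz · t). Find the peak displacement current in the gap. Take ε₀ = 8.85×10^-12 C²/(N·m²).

2.56×10^-4 A

C = ε₀A/d = (8.85×10^-12)(0.02243)/(4.83×10^-3) = 4.110×10^-11 F; ω = 2πf = 5.454×10^5 rad/s.
I_d = C dV/dt, so |I_d|_max = C V₀ ω = (4.110×10^-11)(11.4)(5.454×10^5) = 2.56×10^-4 A.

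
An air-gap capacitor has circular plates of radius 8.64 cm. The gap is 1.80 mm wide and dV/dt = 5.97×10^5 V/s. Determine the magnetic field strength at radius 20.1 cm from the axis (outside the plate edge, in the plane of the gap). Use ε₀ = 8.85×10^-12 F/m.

I_d = C dV/dt with C = ε₀πR²/d = 1.153×10^-10 F, so I_d = (1.153×10^-10)(5.97×10^5) = 6.883×10^-5 A.
Outside the plates the loop encloses all of I_d, so B·2πr = μ₀ I_d and B = 6.85×10^-11 T.

6.85×10^-11 T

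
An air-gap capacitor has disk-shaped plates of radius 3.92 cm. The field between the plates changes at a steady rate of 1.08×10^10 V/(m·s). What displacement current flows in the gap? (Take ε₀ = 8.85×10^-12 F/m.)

With a uniform field, Φ_E = EA, so I_d = ε₀ A dE/dt = 4.61×10^-4 A.

4.61×10^-4 A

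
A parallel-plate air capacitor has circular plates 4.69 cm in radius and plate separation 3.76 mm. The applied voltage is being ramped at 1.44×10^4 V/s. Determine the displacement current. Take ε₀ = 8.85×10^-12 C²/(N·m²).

E = V/d so dE/dt = (dV/dt)/d = 3.830×10^6 V/(m·s), and I_d = ε₀ A dE/dt = (8.85×10^-12)(6.910×10^-3)(3.830×10^6) = 2.34×10^-7 A.

2.34×10^-7 A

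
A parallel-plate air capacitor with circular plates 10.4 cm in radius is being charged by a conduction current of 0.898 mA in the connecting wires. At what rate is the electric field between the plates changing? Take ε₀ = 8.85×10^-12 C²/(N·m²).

2.99×10^9 V/(m·s)

The displacement current between the plates equals the conduction current, I_d = 0.898 mA.
Then dE/dt = I_d/(ε₀A) = 2.99×10^9 V/(m·s).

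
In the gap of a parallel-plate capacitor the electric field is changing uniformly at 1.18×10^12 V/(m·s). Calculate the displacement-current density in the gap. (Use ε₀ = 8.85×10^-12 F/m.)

The displacement-current density is ε₀ ∂E/∂t = (8.85×10^-12)(1.18×10^12) = 10.4 A/m².

10.4 A/m²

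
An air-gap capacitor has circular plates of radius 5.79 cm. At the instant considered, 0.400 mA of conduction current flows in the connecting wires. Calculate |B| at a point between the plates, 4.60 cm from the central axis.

1.10×10^-9 T

Between the plates the displacement current equals the wire current: I_d = 0.400 mA = 4.00×10^-4 A.
An Ampèrian loop of radius r encloses a fraction (r/R)² of I_d. Then B·2πr = μ₀ I_d (r/R)², giving B = μ₀ I_d r/(2πR²) = 1.10×10^-9 T.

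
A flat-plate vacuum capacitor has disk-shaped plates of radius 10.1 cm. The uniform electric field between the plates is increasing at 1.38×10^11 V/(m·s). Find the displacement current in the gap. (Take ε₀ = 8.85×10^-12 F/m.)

0.0391 A

The displacement current is ε₀ times dΦ_E/dt = ε₀ A dE/dt = (8.85×10^-12)(0.03205)(1.38×10^11) = 0.0391 A.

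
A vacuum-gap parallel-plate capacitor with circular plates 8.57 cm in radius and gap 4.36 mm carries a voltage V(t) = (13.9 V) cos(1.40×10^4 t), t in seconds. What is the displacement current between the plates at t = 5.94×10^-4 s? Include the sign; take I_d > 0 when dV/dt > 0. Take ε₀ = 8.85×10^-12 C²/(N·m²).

-8.16×10^-6 A

dV/dt = (13.9)(1.40×10^4)·−sin(8.316) = -1.742×10^5 V/s.
I_d = C dV/dt with C = ε₀A/d = (8.85×10^-12)(0.02307)/(4.36×10^-3) = 4.683×10^-11 F, so I_d = (4.683×10^-11)(-1.742×10^5) = -8.16×10^-6 A.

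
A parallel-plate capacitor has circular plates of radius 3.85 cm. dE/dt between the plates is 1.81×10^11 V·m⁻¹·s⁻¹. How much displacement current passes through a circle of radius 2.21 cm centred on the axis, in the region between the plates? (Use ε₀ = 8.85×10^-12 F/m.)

I_d = ε₀ dΦ_E/dt = ε₀ πR² (dE/dt) = (8.85×10^-12)(4.657×10^-3)(1.81×10^11) = 7.460×10^-3 A through the full plate area.
The field is uniform, so I_d,enc = I_d (r/R)² = (7.460×10^-3)(2.21/3.85)² = 2.46×10^-3 A.

2.46×10^-3 A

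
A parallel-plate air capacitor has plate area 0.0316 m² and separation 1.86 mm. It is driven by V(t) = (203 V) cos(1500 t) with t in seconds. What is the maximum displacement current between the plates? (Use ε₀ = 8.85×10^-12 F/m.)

4.58×10^-5 A

(dE/dt)_max = V₀ω/d = 1.637×10^8 V/(m·s); ω = 1500 rad/s.
I_d,max = ε₀ A (dE/dt)_max = (8.85×10^-12)(0.0316)(1.637×10^8) = 4.58×10^-5 A.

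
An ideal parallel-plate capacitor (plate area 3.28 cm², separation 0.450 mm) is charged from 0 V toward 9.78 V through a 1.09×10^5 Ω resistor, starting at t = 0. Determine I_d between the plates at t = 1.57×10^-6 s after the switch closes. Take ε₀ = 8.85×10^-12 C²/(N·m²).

With C = ε₀A/d = (8.85×10^-12)(3.28×10^-4)/(4.50×10^-4) = 6.451×10^-12 F, the time constant is τ = RC = 7.032×10^-7 s, so t/τ = 2.233 and e^(−t/τ) = 0.1072.
I_d = I_cond = (V₀/R) e^(−t/τ) = (8.972×10^-5)(0.1072) = 9.62×10^-6 A.

9.62×10^-6 A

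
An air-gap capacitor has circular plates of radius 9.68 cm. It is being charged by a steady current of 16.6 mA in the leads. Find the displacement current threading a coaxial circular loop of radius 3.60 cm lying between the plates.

2.30×10^-3 A

No conduction current crosses the gap, so I_d there equals the 0.0166 A in the leads.
The field is uniform, so I_d,enc = I_d (r/R)² = (0.0166)(3.60/9.68)² = 2.30×10^-3 A.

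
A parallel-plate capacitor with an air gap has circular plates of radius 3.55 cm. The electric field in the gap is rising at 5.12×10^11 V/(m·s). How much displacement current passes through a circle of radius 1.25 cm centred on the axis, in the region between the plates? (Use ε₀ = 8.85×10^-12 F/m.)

2.22×10^-3 A

Total displacement current: I_d = ε₀(πR²)(dE/dt) = (8.85×10^-12)(3.959×10^-3)(5.12×10^11) = 0.01794 A.
Since J_d is uniform, the enclosed fraction is (r/R)² = 0.1240, giving I_d,enc = 2.22×10^-3 A.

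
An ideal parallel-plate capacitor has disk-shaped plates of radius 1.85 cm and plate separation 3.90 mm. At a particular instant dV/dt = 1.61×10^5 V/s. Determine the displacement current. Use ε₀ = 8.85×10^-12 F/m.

The displacement current equals the charging current C dV/dt. With C = ε₀A/d = (8.85×10^-12)(1.075×10^-3)/(3.90×10^-3) = 2.439×10^-12 F, I_d = (2.439×10^-12)(1.61×10^5) = 3.93×10^-7 A.

3.93×10^-7 A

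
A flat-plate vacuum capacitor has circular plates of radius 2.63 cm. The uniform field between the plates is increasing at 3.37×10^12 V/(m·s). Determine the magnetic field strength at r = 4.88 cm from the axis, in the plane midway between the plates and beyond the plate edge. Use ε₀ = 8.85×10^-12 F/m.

2.66×10^-7 T

Through the whole plate area (πR² = 2.173×10^-3 m²), I_d = ε₀ πR² dE/dt = 0.06481 A.
Outside the plates the loop encloses all of I_d, so B·2πr = μ₀ I_d and B = 2.66×10^-7 T.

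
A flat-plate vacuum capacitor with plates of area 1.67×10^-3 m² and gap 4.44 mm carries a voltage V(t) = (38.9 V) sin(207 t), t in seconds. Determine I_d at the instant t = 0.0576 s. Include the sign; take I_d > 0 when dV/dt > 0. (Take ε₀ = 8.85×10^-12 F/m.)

2.14×10^-8 A

dE/dt = (V₀ω/d)·cos(ωt) with ωt = 11.9232 rad: (38.9)(207)(0.8002)/(4.44×10^-3) = 1.451×10^6 V/(m·s).
I_d = ε₀ A dE/dt = (8.85×10^-12)(1.67×10^-3)(1.451×10^6) = 2.14×10^-8 A.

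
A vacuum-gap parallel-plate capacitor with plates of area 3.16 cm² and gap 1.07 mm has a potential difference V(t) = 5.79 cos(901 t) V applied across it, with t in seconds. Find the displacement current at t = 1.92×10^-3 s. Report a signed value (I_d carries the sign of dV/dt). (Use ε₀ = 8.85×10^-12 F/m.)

-1.35×10^-8 A

dE/dt = (V₀ω/d)·−sin(ωt) with ωt = 1.72992 rad: (5.79)(901)(-0.9874)/(1.07×10^-3) = -4.814×10^6 V/(m·s).
I_d = ε₀ A dE/dt = (8.85×10^-12)(3.16×10^-4)(-4.814×10^6) = -1.35×10^-8 A.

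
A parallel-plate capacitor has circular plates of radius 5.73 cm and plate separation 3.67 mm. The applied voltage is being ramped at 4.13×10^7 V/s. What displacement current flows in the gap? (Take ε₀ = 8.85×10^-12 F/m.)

1.03×10^-3 A

The field between the plates is E = V/d, so dE/dt = (4.13×10^7)/(3.67×10^-3 m) = 1.125×10^10 V/(m·s).
I_d = ε₀ A (dE/dt) = (8.85×10^-12)(0.01031)(1.125×10^10) = 1.03×10^-3 A.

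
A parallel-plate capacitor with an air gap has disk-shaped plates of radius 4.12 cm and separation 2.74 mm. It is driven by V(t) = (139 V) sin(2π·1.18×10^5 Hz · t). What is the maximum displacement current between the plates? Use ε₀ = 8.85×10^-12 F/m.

1.78×10^-3 A

The displacement current equals the conduction current C dV/dt, which peaks at C V₀ ω.
With C = ε₀A/d = (8.85×10^-12)(5.333×10^-3)/(2.74×10^-3) = 1.723×10^-11 F and ω = 2πf = 7.414×10^5 rad/s, I_d,max = (1.723×10^-11)(139)(7.414×10^5) = 1.78×10^-3 A.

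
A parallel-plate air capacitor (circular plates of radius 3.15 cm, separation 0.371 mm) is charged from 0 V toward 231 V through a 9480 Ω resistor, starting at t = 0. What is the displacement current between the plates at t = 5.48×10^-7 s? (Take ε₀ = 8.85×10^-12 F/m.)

0.0112 A

With C = ε₀A/d = (8.85×10^-12)(3.117×10^-3)/(3.71×10^-4) = 7.435×10^-11 F, the time constant is τ = RC = 7.048×10^-7 s, so t/τ = 0.7775 and e^(−t/τ) = 0.4596.
I_d = I_cond = (V₀/R) e^(−t/τ) = (0.02437)(0.4596) = 0.0112 A.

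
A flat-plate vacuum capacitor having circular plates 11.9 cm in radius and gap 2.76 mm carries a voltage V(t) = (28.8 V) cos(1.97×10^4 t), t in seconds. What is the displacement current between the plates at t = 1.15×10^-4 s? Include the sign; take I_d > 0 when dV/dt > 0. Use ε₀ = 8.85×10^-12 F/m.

-6.22×10^-5 A

C = ε₀A/d = (8.85×10^-12)(0.04449)/(2.76×10^-3) = 1.427×10^-10 F. dV/dt = V₀ω·−sin(ωt); at ωt = 2.2655 rad this factor is -0.7682.
I_d = C dV/dt = (1.427×10^-10)(28.8)(1.97×10^4)(-0.7682) = -6.22×10^-5 A.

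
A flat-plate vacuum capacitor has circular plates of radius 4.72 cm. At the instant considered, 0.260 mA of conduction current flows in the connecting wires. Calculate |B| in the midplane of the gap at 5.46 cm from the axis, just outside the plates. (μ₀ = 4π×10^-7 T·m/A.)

9.52×10^-10 T

No conduction current crosses the gap, so I_d there equals the 2.60×10^-4 A in the leads.
Outside the plates the loop encloses all of I_d, so B·2πr = μ₀ I_d and B = 9.52×10^-10 T.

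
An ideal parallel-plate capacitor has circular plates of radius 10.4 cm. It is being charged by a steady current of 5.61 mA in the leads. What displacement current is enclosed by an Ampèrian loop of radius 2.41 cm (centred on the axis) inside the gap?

No conduction current crosses the gap, so I_d there equals the 5.61×10^-3 A in the leads.
The field is uniform, so I_d,enc = I_d (r/R)² = (5.61×10^-3)(2.41/10.4)² = 3.01×10^-4 A.

3.01×10^-4 A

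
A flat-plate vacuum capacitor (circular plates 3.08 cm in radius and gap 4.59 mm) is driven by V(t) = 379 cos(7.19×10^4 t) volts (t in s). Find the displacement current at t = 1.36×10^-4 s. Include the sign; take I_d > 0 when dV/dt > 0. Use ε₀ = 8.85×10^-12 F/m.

5.42×10^-5 A

dV/dt = (379)(7.19×10^4)·−sin(9.7784) = 9.437×10^6 V/s.
I_d = C dV/dt with C = ε₀A/d = (8.85×10^-12)(2.980×10^-3)/(4.59×10^-3) = 5.746×10^-12 F, so I_d = (5.746×10^-12)(9.437×10^6) = 5.42×10^-5 A.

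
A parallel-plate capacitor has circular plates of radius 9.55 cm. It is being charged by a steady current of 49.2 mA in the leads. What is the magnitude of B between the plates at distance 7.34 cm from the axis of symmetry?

7.92×10^-8 T

By continuity the displacement current in the gap matches the conduction current: I_d = 0.0492 A.
For r < R the Ampère–Maxwell law gives B(2πr) = μ₀ I_d (r²/R²), so B = μ₀ I_d r/(2πR²) = (4π×10^-7)(0.0492)(0.0734)/(2π·0.0955²) = 7.92×10^-8 T.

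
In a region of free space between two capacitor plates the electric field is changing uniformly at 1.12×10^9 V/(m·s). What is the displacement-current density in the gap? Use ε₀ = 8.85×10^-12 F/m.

The displacement-current density is ε₀ ∂E/∂t = (8.85×10^-12)(1.12×10^9) = 9.91×10^-3 A/m².

9.91×10^-3 A/m²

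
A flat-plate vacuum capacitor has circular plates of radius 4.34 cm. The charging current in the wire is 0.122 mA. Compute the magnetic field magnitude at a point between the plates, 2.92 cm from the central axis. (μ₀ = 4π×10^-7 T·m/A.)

3.78×10^-10 T

Between the plates the displacement current equals the wire current: I_d = 0.122 mA = 1.22×10^-4 A.
∮B·dl = μ₀ I_d,enc with I_d,enc = I_d r²/R² = 5.523×10^-5 A; so B = μ₀ I_d,enc/(2πr) = 3.78×10^-10 T.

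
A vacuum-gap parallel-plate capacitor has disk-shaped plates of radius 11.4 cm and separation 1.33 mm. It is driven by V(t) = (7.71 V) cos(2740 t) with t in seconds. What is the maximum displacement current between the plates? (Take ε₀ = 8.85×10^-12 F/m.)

The displacement current equals the conduction current C dV/dt, which peaks at C V₀ ω.
With C = ε₀A/d = (8.85×10^-12)(0.04083)/(1.33×10^-3) = 2.717×10^-10 F and ω = 2740 rad/s, I_d,max = (2.717×10^-10)(7.71)(2740) = 5.74×10^-6 A.

5.74×10^-6 A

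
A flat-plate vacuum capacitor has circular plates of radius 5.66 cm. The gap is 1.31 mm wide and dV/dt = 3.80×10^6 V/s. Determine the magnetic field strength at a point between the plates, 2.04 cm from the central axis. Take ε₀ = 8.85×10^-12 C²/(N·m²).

3.29×10^-10 T

dE/dt = (dV/dt)/d = 2.901×10^9 V/(m·s); I_d = ε₀(πR²)(dE/dt) = (8.85×10^-12)(0.01006)(2.901×10^9) = 2.583×10^-4 A.
For r < R the Ampère–Maxwell law gives B(2πr) = μ₀ I_d (r²/R²), so B = μ₀ I_d r/(2πR²) = (4π×10^-7)(2.583×10^-4)(0.0204)/(2π·0.0566²) = 3.29×10^-10 T.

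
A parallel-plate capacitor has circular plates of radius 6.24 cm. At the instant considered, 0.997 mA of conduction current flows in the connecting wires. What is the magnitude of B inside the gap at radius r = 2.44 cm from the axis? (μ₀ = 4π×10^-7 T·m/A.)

Between the plates the displacement current equals the wire current: I_d = 0.997 mA = 9.97×10^-4 A.
For r < R the Ampère–Maxwell law gives B(2πr) = μ₀ I_d (r²/R²), so B = μ₀ I_d r/(2πR²) = (4π×10^-7)(9.97×10^-4)(0.0244)/(2π·0.0624²) = 1.25×10^-9 T.

1.25×10^-9 T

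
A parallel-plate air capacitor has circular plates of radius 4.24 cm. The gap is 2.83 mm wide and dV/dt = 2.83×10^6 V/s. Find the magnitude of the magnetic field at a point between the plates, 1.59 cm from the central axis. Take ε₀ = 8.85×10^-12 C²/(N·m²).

dE/dt = (dV/dt)/d = 1.000×10^9 V/(m·s); I_d = ε₀(πR²)(dE/dt) = (8.85×10^-12)(5.648×10^-3)(1.000×10^9) = 4.998×10^-5 A.
For r < R the Ampère–Maxwell law gives B(2πr) = μ₀ I_d (r²/R²), so B = μ₀ I_d r/(2πR²) = (4π×10^-7)(4.998×10^-5)(0.0159)/(2π·0.0424²) = 8.84×10^-11 T.

8.84×10^-11 T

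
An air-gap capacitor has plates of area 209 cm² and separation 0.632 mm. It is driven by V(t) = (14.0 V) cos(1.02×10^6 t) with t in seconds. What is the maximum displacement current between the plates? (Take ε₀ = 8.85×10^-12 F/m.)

4.18×10^-3 A

The displacement current equals the conduction current C dV/dt, which peaks at C V₀ ω.
With C = ε₀A/d = (8.85×10^-12)(0.0209)/(6.32×10^-4) = 2.927×10^-10 F and ω = 1.02×10^6 rad/s, I_d,max = (2.927×10^-10)(14.0)(1.02×10^6) = 4.18×10^-3 A.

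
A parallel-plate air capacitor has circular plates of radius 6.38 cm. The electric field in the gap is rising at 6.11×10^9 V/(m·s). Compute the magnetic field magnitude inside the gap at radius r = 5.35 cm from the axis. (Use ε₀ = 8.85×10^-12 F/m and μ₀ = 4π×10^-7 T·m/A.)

I_d = ε₀ dΦ_E/dt = ε₀ πR² (dE/dt) = (8.85×10^-12)(0.01279)(6.11×10^9) = 6.916×10^-4 A through the full plate area.
∮B·dl = μ₀ I_d,enc with I_d,enc = I_d r²/R² = 4.863×10^-4 A; so B = μ₀ I_d,enc/(2πr) = 1.82×10^-9 T.

1.82×10^-9 T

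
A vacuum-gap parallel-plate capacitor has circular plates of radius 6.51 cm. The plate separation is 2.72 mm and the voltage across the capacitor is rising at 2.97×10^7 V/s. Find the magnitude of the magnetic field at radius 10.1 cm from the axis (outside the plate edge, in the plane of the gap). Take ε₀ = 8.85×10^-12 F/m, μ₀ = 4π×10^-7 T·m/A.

I_d = C dV/dt with C = ε₀πR²/d = 4.331×10^-11 F, so I_d = (4.331×10^-11)(2.97×10^7) = 1.286×10^-3 A.
For r ≥ R the full I_d is enclosed: B = μ₀ I_d/(2πr) = (4π×10^-7)(1.286×10^-3)/(2π·0.101) = 2.55×10^-9 T.

2.55×10^-9 T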